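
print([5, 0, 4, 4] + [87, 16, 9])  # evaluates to [5, 0, 4, 4, 87, 16, 9]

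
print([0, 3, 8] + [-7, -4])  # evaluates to [0, 3, 8, -7, -4]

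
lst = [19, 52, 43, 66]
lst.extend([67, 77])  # [19, 52, 43, 66, 67, 77]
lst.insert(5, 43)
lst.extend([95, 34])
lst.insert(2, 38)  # [19, 52, 38, 43, 66, 67, 43, 77, 95, 34]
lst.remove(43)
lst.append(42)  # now [19, 52, 38, 66, 67, 43, 77, 95, 34, 42]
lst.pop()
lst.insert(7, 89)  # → [19, 52, 38, 66, 67, 43, 77, 89, 95, 34]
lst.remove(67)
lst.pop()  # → 34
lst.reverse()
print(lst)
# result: [95, 89, 77, 43, 66, 38, 52, 19]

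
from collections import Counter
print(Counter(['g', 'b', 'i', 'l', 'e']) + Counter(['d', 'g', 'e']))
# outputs Counter({'g': 2, 'e': 2, 'b': 1, 'i': 1, 'l': 1, 'd': 1})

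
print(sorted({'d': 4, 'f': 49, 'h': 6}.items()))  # [('d', 4), ('f', 49), ('h', 6)]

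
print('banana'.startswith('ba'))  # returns True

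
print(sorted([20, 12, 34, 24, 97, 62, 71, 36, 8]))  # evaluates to [8, 12, 20, 24, 34, 36, 62, 71, 97]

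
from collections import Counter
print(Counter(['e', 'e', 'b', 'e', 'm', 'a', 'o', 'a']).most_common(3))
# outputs [('e', 3), ('a', 2), ('b', 1)]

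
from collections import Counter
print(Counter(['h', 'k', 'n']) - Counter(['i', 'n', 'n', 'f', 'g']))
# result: Counter({'h': 1, 'k': 1})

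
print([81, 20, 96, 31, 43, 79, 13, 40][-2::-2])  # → [13, 43, 96, 81]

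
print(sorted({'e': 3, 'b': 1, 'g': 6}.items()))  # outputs [('b', 1), ('e', 3), ('g', 6)]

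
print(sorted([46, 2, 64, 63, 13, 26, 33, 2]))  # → [2, 2, 13, 26, 33, 46, 63, 64]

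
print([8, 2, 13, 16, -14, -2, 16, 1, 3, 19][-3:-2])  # [1]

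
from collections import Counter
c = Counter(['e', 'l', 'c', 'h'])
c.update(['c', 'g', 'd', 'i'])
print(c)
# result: Counter({'c': 2, 'e': 1, 'l': 1, 'h': 1, 'g': 1, 'd': 1, 'i': 1})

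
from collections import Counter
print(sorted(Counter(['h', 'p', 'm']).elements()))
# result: ['h', 'm', 'p']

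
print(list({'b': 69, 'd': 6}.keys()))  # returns ['b', 'd']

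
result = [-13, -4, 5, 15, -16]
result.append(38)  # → [-13, -4, 5, 15, -16, 38]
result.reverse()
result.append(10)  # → [38, -16, 15, 5, -4, -13, 10]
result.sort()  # [-16, -13, -4, 5, 10, 15, 38]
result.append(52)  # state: [-16, -13, -4, 5, 10, 15, 38, 52]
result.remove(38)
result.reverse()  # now [52, 15, 10, 5, -4, -13, -16]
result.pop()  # -16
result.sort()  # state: [-13, -4, 5, 10, 15, 52]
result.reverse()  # [52, 15, 10, 5, -4, -13]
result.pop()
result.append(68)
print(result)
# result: [52, 15, 10, 5, -4, 68]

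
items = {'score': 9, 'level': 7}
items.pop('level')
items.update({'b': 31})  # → {'score': 9, 'b': 31}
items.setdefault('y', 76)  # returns 76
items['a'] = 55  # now {'score': 9, 'b': 31, 'y': 76, 'a': 55}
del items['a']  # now {'score': 9, 'b': 31, 'y': 76}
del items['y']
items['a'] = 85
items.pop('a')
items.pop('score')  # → 9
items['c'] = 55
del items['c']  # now {'b': 31}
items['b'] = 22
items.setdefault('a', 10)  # 10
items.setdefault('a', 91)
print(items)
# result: {'b': 22, 'a': 10}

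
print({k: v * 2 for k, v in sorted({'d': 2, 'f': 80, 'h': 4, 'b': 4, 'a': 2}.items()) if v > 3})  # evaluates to {'b': 8, 'f': 160, 'h': 8}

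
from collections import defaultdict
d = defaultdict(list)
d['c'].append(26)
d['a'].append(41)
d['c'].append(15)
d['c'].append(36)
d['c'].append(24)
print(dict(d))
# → {'c': [26, 15, 36, 24], 'a': [41]}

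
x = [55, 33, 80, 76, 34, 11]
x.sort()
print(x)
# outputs [11, 33, 34, 55, 76, 80]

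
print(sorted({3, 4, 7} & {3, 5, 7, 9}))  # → [3, 7]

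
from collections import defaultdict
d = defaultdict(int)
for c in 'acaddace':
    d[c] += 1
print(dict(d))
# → {'a': 3, 'c': 2, 'd': 2, 'e': 1}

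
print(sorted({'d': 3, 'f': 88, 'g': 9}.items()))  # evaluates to [('d', 3), ('f', 88), ('g', 9)]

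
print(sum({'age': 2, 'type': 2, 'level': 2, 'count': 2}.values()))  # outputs 8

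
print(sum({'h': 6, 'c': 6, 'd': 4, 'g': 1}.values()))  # 17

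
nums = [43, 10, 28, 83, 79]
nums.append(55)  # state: [43, 10, 28, 83, 79, 55]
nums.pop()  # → 55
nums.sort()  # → [10, 28, 43, 79, 83]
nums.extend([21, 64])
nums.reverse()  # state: [64, 21, 83, 79, 43, 28, 10]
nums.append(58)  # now [64, 21, 83, 79, 43, 28, 10, 58]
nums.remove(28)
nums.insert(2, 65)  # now [64, 21, 65, 83, 79, 43, 10, 58]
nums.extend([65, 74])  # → [64, 21, 65, 83, 79, 43, 10, 58, 65, 74]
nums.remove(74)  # [64, 21, 65, 83, 79, 43, 10, 58, 65]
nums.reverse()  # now [65, 58, 10, 43, 79, 83, 65, 21, 64]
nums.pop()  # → 64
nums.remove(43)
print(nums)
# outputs [65, 58, 10, 79, 83, 65, 21]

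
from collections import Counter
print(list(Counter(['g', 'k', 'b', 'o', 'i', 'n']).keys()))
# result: ['g', 'k', 'b', 'o', 'i', 'n']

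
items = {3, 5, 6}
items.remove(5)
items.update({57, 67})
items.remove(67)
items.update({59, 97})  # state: {3, 6, 57, 59, 97}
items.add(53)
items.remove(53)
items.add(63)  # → {3, 6, 57, 59, 63, 97}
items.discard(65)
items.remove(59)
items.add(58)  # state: {3, 6, 57, 58, 63, 97}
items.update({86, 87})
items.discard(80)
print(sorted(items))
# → [3, 6, 57, 58, 63, 86, 87, 97]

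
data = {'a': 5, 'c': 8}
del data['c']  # {'a': 5}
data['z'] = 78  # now {'a': 5, 'z': 78}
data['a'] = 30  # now {'a': 30, 'z': 78}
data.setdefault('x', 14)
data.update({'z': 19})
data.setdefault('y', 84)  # 84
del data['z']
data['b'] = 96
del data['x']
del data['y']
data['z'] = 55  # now {'a': 30, 'b': 96, 'z': 55}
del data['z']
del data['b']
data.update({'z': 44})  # {'a': 30, 'z': 44}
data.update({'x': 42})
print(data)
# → {'a': 30, 'z': 44, 'x': 42}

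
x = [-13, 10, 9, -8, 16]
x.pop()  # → 16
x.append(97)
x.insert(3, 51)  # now [-13, 10, 9, 51, -8, 97]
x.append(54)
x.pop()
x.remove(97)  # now [-13, 10, 9, 51, -8]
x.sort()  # [-13, -8, 9, 10, 51]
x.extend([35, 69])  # [-13, -8, 9, 10, 51, 35, 69]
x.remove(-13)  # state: [-8, 9, 10, 51, 35, 69]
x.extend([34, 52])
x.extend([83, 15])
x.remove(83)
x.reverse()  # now [15, 52, 34, 69, 35, 51, 10, 9, -8]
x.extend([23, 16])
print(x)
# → [15, 52, 34, 69, 35, 51, 10, 9, -8, 23, 16]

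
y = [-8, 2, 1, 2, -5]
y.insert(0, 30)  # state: [30, -8, 2, 1, 2, -5]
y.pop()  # -5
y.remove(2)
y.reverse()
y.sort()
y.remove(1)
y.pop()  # 30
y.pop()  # 2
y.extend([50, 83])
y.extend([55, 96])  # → [-8, 50, 83, 55, 96]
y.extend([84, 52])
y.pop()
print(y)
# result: [-8, 50, 83, 55, 96, 84]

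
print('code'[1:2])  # o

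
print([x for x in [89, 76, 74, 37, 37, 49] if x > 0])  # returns [89, 76, 74, 37, 37, 49]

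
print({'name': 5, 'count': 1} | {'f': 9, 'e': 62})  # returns {'name': 5, 'count': 1, 'f': 9, 'e': 62}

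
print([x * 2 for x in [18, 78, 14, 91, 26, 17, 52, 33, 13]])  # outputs [36, 156, 28, 182, 52, 34, 104, 66, 26]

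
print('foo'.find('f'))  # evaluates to 0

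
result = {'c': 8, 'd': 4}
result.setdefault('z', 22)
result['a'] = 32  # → {'c': 8, 'd': 4, 'z': 22, 'a': 32}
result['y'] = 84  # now {'c': 8, 'd': 4, 'z': 22, 'a': 32, 'y': 84}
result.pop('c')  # 8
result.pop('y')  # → 84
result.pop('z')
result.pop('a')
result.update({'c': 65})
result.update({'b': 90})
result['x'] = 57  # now {'d': 4, 'c': 65, 'b': 90, 'x': 57}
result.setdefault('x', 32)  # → 57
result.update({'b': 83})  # {'d': 4, 'c': 65, 'b': 83, 'x': 57}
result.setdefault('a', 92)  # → 92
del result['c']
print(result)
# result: {'d': 4, 'b': 83, 'x': 57, 'a': 92}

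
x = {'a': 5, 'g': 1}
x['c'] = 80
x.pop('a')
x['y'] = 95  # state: {'g': 1, 'c': 80, 'y': 95}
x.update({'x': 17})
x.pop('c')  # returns 80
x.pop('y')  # 95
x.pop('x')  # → 17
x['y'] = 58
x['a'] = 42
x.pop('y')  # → 58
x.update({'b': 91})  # {'g': 1, 'a': 42, 'b': 91}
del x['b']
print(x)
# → {'g': 1, 'a': 42}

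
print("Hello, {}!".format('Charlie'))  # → Hello, Charlie!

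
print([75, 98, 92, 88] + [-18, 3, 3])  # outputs [75, 98, 92, 88, -18, 3, 3]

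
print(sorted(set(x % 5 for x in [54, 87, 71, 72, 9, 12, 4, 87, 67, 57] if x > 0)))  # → [1, 2, 4]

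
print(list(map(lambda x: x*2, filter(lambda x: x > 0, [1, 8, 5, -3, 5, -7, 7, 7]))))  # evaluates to [2, 16, 10, 10, 14, 14]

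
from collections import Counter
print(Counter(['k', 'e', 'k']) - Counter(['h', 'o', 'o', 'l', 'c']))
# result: Counter({'k': 2, 'e': 1})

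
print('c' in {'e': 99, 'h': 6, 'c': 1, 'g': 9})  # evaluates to True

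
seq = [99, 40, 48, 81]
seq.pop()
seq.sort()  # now [40, 48, 99]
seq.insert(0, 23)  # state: [23, 40, 48, 99]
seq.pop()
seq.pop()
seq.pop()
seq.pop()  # 23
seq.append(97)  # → [97]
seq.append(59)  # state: [97, 59]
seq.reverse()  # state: [59, 97]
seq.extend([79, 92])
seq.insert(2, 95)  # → [59, 97, 95, 79, 92]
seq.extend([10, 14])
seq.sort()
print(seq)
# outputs [10, 14, 59, 79, 92, 95, 97]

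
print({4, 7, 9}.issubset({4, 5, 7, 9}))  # True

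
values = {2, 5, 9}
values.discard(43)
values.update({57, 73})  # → {2, 5, 9, 57, 73}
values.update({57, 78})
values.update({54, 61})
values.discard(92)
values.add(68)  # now {2, 5, 9, 54, 57, 61, 68, 73, 78}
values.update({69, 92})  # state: {2, 5, 9, 54, 57, 61, 68, 69, 73, 78, 92}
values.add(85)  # {2, 5, 9, 54, 57, 61, 68, 69, 73, 78, 85, 92}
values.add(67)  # {2, 5, 9, 54, 57, 61, 67, 68, 69, 73, 78, 85, 92}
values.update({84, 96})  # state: {2, 5, 9, 54, 57, 61, 67, 68, 69, 73, 78, 84, 85, 92, 96}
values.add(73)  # {2, 5, 9, 54, 57, 61, 67, 68, 69, 73, 78, 84, 85, 92, 96}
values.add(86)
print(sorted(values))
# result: [2, 5, 9, 54, 57, 61, 67, 68, 69, 73, 78, 84, 85, 86, 92, 96]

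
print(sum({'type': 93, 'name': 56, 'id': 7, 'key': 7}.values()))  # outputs 163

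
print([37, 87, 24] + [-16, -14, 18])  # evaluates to [37, 87, 24, -16, -14, 18]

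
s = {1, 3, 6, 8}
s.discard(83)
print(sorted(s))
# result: [1, 3, 6, 8]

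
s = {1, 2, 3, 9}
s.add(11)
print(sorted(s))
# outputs [1, 2, 3, 9, 11]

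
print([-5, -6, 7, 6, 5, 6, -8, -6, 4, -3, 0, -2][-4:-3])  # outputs [4]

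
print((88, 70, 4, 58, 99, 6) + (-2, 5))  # (88, 70, 4, 58, 99, 6, -2, 5)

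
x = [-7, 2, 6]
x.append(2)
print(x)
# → [-7, 2, 6, 2]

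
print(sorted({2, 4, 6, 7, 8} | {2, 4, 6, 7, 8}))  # [2, 4, 6, 7, 8]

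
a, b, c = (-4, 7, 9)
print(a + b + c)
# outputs 12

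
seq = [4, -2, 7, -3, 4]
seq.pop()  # 4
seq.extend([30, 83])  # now [4, -2, 7, -3, 30, 83]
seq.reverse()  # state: [83, 30, -3, 7, -2, 4]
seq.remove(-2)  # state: [83, 30, -3, 7, 4]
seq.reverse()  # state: [4, 7, -3, 30, 83]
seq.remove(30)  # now [4, 7, -3, 83]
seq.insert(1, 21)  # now [4, 21, 7, -3, 83]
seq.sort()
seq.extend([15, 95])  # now [-3, 4, 7, 21, 83, 15, 95]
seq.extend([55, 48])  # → [-3, 4, 7, 21, 83, 15, 95, 55, 48]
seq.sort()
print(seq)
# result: [-3, 4, 7, 15, 21, 48, 55, 83, 95]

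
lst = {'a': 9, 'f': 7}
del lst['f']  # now {'a': 9}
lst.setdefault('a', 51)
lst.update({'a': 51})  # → {'a': 51}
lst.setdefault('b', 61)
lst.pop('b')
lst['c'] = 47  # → {'a': 51, 'c': 47}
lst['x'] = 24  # {'a': 51, 'c': 47, 'x': 24}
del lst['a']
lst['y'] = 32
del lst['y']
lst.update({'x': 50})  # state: {'c': 47, 'x': 50}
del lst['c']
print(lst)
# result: {'x': 50}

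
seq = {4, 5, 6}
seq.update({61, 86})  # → {4, 5, 6, 61, 86}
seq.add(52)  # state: {4, 5, 6, 52, 61, 86}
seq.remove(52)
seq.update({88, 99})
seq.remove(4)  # {5, 6, 61, 86, 88, 99}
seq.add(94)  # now {5, 6, 61, 86, 88, 94, 99}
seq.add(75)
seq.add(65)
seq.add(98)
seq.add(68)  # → {5, 6, 61, 65, 68, 75, 86, 88, 94, 98, 99}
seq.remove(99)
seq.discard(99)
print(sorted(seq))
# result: [5, 6, 61, 65, 68, 75, 86, 88, 94, 98]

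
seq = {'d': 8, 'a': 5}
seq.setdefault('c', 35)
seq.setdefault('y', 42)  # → 42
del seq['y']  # {'d': 8, 'a': 5, 'c': 35}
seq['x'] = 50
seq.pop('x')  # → 50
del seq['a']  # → {'d': 8, 'c': 35}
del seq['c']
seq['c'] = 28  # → {'d': 8, 'c': 28}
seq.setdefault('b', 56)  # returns 56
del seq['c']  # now {'d': 8, 'b': 56}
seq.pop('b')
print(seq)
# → {'d': 8}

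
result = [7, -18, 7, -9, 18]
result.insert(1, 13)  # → [7, 13, -18, 7, -9, 18]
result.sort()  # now [-18, -9, 7, 7, 13, 18]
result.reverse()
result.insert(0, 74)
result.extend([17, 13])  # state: [74, 18, 13, 7, 7, -9, -18, 17, 13]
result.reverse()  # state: [13, 17, -18, -9, 7, 7, 13, 18, 74]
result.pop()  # 74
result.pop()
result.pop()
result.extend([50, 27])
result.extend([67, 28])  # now [13, 17, -18, -9, 7, 7, 50, 27, 67, 28]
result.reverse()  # [28, 67, 27, 50, 7, 7, -9, -18, 17, 13]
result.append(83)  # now [28, 67, 27, 50, 7, 7, -9, -18, 17, 13, 83]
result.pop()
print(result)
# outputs [28, 67, 27, 50, 7, 7, -9, -18, 17, 13]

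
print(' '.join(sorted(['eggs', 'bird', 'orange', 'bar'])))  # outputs bar bird eggs orange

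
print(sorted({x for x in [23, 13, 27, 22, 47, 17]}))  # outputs [13, 17, 22, 23, 27, 47]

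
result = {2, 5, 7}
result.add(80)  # {2, 5, 7, 80}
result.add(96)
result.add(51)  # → {2, 5, 7, 51, 80, 96}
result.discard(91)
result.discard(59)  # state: {2, 5, 7, 51, 80, 96}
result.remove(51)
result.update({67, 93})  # {2, 5, 7, 67, 80, 93, 96}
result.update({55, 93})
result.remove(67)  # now {2, 5, 7, 55, 80, 93, 96}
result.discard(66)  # {2, 5, 7, 55, 80, 93, 96}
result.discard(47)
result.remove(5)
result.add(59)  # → {2, 7, 55, 59, 80, 93, 96}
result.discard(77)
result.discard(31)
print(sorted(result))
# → [2, 7, 55, 59, 80, 93, 96]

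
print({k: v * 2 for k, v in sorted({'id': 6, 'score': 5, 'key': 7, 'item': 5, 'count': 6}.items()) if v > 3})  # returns {'count': 12, 'id': 12, 'item': 10, 'key': 14, 'score': 10}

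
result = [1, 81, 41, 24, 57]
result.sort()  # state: [1, 24, 41, 57, 81]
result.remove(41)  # [1, 24, 57, 81]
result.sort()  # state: [1, 24, 57, 81]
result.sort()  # [1, 24, 57, 81]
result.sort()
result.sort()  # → [1, 24, 57, 81]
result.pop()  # 81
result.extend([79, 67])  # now [1, 24, 57, 79, 67]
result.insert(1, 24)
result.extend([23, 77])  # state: [1, 24, 24, 57, 79, 67, 23, 77]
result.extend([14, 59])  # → [1, 24, 24, 57, 79, 67, 23, 77, 14, 59]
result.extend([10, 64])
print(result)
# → [1, 24, 24, 57, 79, 67, 23, 77, 14, 59, 10, 64]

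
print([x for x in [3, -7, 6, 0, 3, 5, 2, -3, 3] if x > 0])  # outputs [3, 6, 3, 5, 2, 3]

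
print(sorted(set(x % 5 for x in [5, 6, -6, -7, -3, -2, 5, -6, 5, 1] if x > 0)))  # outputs [0, 1]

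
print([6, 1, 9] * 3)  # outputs [6, 1, 9, 6, 1, 9, 6, 1, 9]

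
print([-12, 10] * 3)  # [-12, 10, -12, 10, -12, 10]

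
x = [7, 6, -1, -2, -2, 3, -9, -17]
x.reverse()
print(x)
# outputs [-17, -9, 3, -2, -2, -1, 6, 7]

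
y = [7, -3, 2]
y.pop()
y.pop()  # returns -3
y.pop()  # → 7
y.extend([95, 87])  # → [95, 87]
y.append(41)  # [95, 87, 41]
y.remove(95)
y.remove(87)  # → [41]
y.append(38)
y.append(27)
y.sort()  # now [27, 38, 41]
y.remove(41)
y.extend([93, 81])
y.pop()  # 81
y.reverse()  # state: [93, 38, 27]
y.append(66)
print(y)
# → [93, 38, 27, 66]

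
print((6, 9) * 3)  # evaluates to (6, 9, 6, 9, 6, 9)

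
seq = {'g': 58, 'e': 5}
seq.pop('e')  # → 5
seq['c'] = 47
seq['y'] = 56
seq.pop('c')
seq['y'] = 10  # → {'g': 58, 'y': 10}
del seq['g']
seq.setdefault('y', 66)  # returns 10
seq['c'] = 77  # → {'y': 10, 'c': 77}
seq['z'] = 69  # {'y': 10, 'c': 77, 'z': 69}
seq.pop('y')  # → 10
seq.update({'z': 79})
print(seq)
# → {'c': 77, 'z': 79}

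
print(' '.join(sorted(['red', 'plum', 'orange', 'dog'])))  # dog orange plum red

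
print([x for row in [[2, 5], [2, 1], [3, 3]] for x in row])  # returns [2, 5, 2, 1, 3, 3]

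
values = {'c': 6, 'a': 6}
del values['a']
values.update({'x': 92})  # {'c': 6, 'x': 92}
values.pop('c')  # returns 6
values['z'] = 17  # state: {'x': 92, 'z': 17}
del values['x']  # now {'z': 17}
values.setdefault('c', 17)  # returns 17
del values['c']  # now {'z': 17}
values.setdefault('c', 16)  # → 16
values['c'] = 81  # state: {'z': 17, 'c': 81}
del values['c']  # {'z': 17}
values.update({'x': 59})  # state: {'z': 17, 'x': 59}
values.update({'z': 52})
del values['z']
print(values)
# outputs {'x': 59}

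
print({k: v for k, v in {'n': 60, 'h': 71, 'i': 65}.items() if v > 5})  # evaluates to {'n': 60, 'h': 71, 'i': 65}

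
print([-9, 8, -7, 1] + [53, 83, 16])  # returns [-9, 8, -7, 1, 53, 83, 16]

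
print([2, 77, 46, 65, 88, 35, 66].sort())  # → None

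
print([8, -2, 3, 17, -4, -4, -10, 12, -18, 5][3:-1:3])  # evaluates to [17, -10]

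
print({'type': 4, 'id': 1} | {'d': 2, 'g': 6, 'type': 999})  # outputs {'type': 999, 'id': 1, 'd': 2, 'g': 6}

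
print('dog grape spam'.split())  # ['dog', 'grape', 'spam']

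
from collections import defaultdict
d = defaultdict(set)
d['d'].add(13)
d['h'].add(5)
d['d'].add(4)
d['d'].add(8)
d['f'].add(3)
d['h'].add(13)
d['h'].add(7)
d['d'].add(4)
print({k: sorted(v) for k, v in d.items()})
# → {'d': [4, 8, 13], 'h': [5, 7, 13], 'f': [3]}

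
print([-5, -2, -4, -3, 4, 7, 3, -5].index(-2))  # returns 1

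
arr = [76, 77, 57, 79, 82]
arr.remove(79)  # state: [76, 77, 57, 82]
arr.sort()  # [57, 76, 77, 82]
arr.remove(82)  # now [57, 76, 77]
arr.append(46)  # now [57, 76, 77, 46]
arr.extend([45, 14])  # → [57, 76, 77, 46, 45, 14]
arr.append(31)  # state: [57, 76, 77, 46, 45, 14, 31]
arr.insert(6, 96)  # [57, 76, 77, 46, 45, 14, 96, 31]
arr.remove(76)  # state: [57, 77, 46, 45, 14, 96, 31]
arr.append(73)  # [57, 77, 46, 45, 14, 96, 31, 73]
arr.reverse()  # [73, 31, 96, 14, 45, 46, 77, 57]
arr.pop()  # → 57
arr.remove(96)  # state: [73, 31, 14, 45, 46, 77]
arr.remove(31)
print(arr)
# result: [73, 14, 45, 46, 77]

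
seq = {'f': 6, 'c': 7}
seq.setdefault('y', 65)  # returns 65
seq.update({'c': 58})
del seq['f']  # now {'c': 58, 'y': 65}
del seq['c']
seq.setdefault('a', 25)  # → 25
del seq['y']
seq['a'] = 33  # {'a': 33}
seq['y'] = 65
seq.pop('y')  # 65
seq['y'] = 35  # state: {'a': 33, 'y': 35}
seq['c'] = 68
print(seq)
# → {'a': 33, 'y': 35, 'c': 68}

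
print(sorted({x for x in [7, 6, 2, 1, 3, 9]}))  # [1, 2, 3, 6, 7, 9]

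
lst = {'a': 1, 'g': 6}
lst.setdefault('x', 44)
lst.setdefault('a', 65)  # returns 1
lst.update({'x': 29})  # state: {'a': 1, 'g': 6, 'x': 29}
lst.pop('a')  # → 1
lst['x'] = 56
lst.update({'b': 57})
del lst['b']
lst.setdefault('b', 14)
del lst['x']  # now {'g': 6, 'b': 14}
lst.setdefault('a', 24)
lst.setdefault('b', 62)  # 14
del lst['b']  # {'g': 6, 'a': 24}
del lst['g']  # {'a': 24}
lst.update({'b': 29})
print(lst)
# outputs {'a': 24, 'b': 29}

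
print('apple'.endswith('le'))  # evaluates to True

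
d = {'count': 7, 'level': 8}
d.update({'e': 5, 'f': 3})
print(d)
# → {'count': 7, 'level': 8, 'e': 5, 'f': 3}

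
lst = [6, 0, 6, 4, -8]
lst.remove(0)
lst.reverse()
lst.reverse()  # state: [6, 6, 4, -8]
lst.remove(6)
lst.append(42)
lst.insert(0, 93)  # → [93, 6, 4, -8, 42]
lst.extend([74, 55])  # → [93, 6, 4, -8, 42, 74, 55]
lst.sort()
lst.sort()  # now [-8, 4, 6, 42, 55, 74, 93]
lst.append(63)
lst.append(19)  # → [-8, 4, 6, 42, 55, 74, 93, 63, 19]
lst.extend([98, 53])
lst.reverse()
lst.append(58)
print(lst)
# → [53, 98, 19, 63, 93, 74, 55, 42, 6, 4, -8, 58]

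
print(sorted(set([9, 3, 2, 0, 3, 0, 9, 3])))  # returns [0, 2, 3, 9]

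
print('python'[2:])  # thon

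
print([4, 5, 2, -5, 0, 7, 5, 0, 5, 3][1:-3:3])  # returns [5, 0]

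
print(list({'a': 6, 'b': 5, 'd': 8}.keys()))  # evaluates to ['a', 'b', 'd']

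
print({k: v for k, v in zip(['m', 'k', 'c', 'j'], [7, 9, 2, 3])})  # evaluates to {'m': 7, 'k': 9, 'c': 2, 'j': 3}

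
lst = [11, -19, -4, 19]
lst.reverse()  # [19, -4, -19, 11]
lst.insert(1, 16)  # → [19, 16, -4, -19, 11]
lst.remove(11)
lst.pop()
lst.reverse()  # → [-4, 16, 19]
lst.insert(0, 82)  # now [82, -4, 16, 19]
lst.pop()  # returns 19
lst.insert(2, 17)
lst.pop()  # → 16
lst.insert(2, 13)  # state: [82, -4, 13, 17]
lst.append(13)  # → [82, -4, 13, 17, 13]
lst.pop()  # 13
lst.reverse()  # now [17, 13, -4, 82]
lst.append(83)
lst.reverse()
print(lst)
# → [83, 82, -4, 13, 17]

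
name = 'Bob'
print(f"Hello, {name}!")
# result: Hello, Bob!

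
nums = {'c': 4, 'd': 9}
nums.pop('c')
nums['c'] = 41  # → {'d': 9, 'c': 41}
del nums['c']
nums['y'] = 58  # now {'d': 9, 'y': 58}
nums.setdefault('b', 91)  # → 91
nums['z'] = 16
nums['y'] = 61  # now {'d': 9, 'y': 61, 'b': 91, 'z': 16}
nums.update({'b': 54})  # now {'d': 9, 'y': 61, 'b': 54, 'z': 16}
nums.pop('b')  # 54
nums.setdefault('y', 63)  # 61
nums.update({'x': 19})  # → {'d': 9, 'y': 61, 'z': 16, 'x': 19}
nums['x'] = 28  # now {'d': 9, 'y': 61, 'z': 16, 'x': 28}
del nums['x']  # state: {'d': 9, 'y': 61, 'z': 16}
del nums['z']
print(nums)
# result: {'d': 9, 'y': 61}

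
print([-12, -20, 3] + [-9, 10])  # [-12, -20, 3, -9, 10]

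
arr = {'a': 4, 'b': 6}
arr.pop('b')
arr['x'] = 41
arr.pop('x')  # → 41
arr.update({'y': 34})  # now {'a': 4, 'y': 34}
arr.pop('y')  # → 34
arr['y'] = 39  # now {'a': 4, 'y': 39}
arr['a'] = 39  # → {'a': 39, 'y': 39}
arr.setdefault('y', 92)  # 39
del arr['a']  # {'y': 39}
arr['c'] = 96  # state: {'y': 39, 'c': 96}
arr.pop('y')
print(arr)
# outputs {'c': 96}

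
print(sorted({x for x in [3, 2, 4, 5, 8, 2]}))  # [2, 3, 4, 5, 8]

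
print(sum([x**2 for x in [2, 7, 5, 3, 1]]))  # 88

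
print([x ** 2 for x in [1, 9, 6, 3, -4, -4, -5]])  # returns [1, 81, 36, 9, 16, 16, 25]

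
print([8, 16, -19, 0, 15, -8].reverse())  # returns None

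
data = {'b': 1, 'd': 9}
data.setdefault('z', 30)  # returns 30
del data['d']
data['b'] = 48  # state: {'b': 48, 'z': 30}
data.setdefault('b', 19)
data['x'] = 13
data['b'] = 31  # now {'b': 31, 'z': 30, 'x': 13}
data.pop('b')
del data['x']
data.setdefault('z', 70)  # 30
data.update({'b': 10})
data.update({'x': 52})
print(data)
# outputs {'z': 30, 'b': 10, 'x': 52}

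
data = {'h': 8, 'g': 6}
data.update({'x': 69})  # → {'h': 8, 'g': 6, 'x': 69}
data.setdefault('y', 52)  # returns 52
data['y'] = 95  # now {'h': 8, 'g': 6, 'x': 69, 'y': 95}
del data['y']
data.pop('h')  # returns 8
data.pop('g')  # 6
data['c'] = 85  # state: {'x': 69, 'c': 85}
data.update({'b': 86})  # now {'x': 69, 'c': 85, 'b': 86}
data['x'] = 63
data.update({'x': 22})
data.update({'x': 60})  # {'x': 60, 'c': 85, 'b': 86}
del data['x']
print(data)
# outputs {'c': 85, 'b': 86}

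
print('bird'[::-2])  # di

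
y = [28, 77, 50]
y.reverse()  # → [50, 77, 28]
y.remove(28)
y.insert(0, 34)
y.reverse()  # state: [77, 50, 34]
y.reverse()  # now [34, 50, 77]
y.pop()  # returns 77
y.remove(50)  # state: [34]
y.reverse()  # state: [34]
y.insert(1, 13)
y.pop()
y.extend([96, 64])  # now [34, 96, 64]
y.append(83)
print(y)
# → [34, 96, 64, 83]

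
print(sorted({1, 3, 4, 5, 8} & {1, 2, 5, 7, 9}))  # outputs [1, 5]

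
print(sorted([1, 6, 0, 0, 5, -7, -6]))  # [-7, -6, 0, 0, 1, 5, 6]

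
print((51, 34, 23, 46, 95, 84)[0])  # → 51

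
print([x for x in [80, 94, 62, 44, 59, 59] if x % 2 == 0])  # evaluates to [80, 94, 62, 44]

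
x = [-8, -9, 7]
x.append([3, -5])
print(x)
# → [-8, -9, 7, [3, -5]]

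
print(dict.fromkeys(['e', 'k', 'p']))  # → {'e': None, 'k': None, 'p': None}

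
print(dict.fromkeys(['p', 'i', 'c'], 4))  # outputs {'p': 4, 'i': 4, 'c': 4}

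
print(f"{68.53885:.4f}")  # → 68.5388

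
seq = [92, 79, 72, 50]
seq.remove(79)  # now [92, 72, 50]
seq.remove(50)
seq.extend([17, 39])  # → [92, 72, 17, 39]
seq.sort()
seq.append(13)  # [17, 39, 72, 92, 13]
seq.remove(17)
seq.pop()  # 13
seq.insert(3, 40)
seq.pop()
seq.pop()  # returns 92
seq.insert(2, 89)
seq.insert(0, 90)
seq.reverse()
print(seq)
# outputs [89, 72, 39, 90]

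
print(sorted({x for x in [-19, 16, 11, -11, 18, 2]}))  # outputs [-19, -11, 2, 11, 16, 18]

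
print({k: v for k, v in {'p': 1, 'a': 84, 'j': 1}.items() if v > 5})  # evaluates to {'a': 84}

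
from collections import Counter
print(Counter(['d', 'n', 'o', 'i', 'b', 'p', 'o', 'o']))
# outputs Counter({'o': 3, 'd': 1, 'n': 1, 'i': 1, 'b': 1, 'p': 1})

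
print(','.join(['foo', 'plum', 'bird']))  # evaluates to foo,plum,bird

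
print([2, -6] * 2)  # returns [2, -6, 2, -6]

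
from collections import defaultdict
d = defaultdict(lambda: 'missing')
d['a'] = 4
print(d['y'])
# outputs missing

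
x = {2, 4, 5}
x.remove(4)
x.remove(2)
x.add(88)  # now {5, 88}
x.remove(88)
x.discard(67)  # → {5}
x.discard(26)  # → {5}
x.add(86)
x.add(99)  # {5, 86, 99}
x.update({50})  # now {5, 50, 86, 99}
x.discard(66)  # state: {5, 50, 86, 99}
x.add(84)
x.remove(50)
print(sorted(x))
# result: [5, 84, 86, 99]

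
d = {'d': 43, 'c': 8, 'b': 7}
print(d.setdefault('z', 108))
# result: 108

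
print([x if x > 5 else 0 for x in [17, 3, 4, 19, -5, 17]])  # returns [17, 0, 0, 19, 0, 17]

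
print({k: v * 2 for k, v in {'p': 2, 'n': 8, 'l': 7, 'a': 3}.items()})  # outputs {'p': 4, 'n': 16, 'l': 14, 'a': 6}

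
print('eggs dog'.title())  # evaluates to Eggs Dog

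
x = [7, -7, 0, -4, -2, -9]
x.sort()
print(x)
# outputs [-9, -7, -4, -2, 0, 7]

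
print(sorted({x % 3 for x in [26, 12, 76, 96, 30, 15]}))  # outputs [0, 1, 2]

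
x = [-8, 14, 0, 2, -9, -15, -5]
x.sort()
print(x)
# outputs [-15, -9, -8, -5, 0, 2, 14]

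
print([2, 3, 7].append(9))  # None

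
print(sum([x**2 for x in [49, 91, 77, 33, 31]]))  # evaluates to 18661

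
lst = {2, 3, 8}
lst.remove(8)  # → {2, 3}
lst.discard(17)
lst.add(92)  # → {2, 3, 92}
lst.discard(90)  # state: {2, 3, 92}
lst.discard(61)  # {2, 3, 92}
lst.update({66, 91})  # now {2, 3, 66, 91, 92}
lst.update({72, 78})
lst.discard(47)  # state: {2, 3, 66, 72, 78, 91, 92}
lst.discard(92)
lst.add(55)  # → {2, 3, 55, 66, 72, 78, 91}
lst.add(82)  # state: {2, 3, 55, 66, 72, 78, 82, 91}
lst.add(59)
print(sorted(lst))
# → [2, 3, 55, 59, 66, 72, 78, 82, 91]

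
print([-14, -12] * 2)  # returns [-14, -12, -14, -12]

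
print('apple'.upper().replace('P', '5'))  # A55LE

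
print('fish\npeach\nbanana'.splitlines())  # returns ['fish', 'peach', 'banana']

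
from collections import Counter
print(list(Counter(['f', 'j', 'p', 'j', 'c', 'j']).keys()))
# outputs ['f', 'j', 'p', 'c']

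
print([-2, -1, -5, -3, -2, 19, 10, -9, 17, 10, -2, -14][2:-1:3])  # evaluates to [-5, 19, 17]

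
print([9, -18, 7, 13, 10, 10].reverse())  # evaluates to None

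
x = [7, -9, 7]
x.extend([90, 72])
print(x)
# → [7, -9, 7, 90, 72]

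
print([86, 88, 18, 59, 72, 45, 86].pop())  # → 86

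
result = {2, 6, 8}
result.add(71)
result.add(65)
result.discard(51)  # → {2, 6, 8, 65, 71}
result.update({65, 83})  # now {2, 6, 8, 65, 71, 83}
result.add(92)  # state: {2, 6, 8, 65, 71, 83, 92}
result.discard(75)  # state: {2, 6, 8, 65, 71, 83, 92}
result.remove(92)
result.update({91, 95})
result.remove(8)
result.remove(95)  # {2, 6, 65, 71, 83, 91}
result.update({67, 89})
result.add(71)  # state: {2, 6, 65, 67, 71, 83, 89, 91}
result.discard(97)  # {2, 6, 65, 67, 71, 83, 89, 91}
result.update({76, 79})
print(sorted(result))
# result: [2, 6, 65, 67, 71, 76, 79, 83, 89, 91]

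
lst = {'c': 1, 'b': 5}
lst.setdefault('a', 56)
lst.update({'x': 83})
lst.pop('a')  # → 56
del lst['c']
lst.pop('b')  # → 5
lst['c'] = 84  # {'x': 83, 'c': 84}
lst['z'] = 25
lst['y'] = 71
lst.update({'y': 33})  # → {'x': 83, 'c': 84, 'z': 25, 'y': 33}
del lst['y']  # {'x': 83, 'c': 84, 'z': 25}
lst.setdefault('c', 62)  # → 84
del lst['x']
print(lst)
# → {'c': 84, 'z': 25}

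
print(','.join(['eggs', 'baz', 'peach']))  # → eggs,baz,peach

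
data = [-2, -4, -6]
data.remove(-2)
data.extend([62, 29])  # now [-4, -6, 62, 29]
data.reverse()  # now [29, 62, -6, -4]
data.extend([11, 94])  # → [29, 62, -6, -4, 11, 94]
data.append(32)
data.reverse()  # [32, 94, 11, -4, -6, 62, 29]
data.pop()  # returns 29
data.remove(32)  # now [94, 11, -4, -6, 62]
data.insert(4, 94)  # [94, 11, -4, -6, 94, 62]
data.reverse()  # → [62, 94, -6, -4, 11, 94]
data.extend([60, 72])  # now [62, 94, -6, -4, 11, 94, 60, 72]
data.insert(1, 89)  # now [62, 89, 94, -6, -4, 11, 94, 60, 72]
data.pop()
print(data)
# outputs [62, 89, 94, -6, -4, 11, 94, 60]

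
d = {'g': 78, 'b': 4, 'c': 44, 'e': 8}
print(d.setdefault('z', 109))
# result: 109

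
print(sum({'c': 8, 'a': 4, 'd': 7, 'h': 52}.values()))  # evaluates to 71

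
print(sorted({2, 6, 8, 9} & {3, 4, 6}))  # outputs [6]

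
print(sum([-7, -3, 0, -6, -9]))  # -25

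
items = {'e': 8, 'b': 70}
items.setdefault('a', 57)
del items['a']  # {'e': 8, 'b': 70}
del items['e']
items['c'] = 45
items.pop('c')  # 45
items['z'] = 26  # {'b': 70, 'z': 26}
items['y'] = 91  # {'b': 70, 'z': 26, 'y': 91}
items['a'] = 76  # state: {'b': 70, 'z': 26, 'y': 91, 'a': 76}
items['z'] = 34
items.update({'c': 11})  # {'b': 70, 'z': 34, 'y': 91, 'a': 76, 'c': 11}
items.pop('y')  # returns 91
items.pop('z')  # 34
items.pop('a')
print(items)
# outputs {'b': 70, 'c': 11}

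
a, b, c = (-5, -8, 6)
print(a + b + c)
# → -7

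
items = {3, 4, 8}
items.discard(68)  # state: {3, 4, 8}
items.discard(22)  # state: {3, 4, 8}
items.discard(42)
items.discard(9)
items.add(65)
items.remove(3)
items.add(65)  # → {4, 8, 65}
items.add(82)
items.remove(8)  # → {4, 65, 82}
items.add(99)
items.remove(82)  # {4, 65, 99}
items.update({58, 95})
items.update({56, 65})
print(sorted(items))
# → [4, 56, 58, 65, 95, 99]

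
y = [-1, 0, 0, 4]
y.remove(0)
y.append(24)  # [-1, 0, 4, 24]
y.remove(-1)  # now [0, 4, 24]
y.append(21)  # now [0, 4, 24, 21]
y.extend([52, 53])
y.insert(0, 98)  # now [98, 0, 4, 24, 21, 52, 53]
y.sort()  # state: [0, 4, 21, 24, 52, 53, 98]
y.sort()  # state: [0, 4, 21, 24, 52, 53, 98]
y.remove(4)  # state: [0, 21, 24, 52, 53, 98]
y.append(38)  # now [0, 21, 24, 52, 53, 98, 38]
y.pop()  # 38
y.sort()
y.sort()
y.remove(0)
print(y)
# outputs [21, 24, 52, 53, 98]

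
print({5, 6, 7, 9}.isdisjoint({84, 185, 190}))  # True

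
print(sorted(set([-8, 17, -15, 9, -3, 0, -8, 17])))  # [-15, -8, -3, 0, 9, 17]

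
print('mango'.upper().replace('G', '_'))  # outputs MAN_O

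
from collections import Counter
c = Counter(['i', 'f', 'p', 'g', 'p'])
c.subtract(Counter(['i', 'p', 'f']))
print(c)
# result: Counter({'p': 1, 'g': 1, 'i': 0, 'f': 0})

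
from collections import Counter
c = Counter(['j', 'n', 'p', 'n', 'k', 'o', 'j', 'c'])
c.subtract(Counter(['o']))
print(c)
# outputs Counter({'j': 2, 'n': 2, 'p': 1, 'k': 1, 'c': 1, 'o': 0})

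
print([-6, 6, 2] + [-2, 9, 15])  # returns [-6, 6, 2, -2, 9, 15]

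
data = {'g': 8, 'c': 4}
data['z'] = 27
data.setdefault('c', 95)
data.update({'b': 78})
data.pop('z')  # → 27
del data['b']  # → {'g': 8, 'c': 4}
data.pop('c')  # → 4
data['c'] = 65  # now {'g': 8, 'c': 65}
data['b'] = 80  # {'g': 8, 'c': 65, 'b': 80}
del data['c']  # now {'g': 8, 'b': 80}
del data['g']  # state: {'b': 80}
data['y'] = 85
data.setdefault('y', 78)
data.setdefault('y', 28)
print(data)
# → {'b': 80, 'y': 85}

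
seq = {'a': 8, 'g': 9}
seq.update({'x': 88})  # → {'a': 8, 'g': 9, 'x': 88}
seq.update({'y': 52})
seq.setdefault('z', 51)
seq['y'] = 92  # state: {'a': 8, 'g': 9, 'x': 88, 'y': 92, 'z': 51}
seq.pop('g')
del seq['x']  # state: {'a': 8, 'y': 92, 'z': 51}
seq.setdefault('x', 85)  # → 85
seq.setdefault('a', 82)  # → 8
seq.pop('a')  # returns 8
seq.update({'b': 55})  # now {'y': 92, 'z': 51, 'x': 85, 'b': 55}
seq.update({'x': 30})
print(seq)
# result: {'y': 92, 'z': 51, 'x': 30, 'b': 55}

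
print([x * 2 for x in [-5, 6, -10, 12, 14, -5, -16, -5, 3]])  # [-10, 12, -20, 24, 28, -10, -32, -10, 6]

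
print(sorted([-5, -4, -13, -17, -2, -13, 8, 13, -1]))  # [-17, -13, -13, -5, -4, -2, -1, 8, 13]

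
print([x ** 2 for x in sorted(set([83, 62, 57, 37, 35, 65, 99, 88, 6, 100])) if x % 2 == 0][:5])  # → [36, 3844, 7744, 10000]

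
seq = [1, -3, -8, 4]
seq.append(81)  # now [1, -3, -8, 4, 81]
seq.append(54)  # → [1, -3, -8, 4, 81, 54]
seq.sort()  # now [-8, -3, 1, 4, 54, 81]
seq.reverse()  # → [81, 54, 4, 1, -3, -8]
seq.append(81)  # [81, 54, 4, 1, -3, -8, 81]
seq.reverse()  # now [81, -8, -3, 1, 4, 54, 81]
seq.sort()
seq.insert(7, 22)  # [-8, -3, 1, 4, 54, 81, 81, 22]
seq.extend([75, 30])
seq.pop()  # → 30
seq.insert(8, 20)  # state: [-8, -3, 1, 4, 54, 81, 81, 22, 20, 75]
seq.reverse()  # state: [75, 20, 22, 81, 81, 54, 4, 1, -3, -8]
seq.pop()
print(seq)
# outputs [75, 20, 22, 81, 81, 54, 4, 1, -3]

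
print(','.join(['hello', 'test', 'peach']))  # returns hello,test,peach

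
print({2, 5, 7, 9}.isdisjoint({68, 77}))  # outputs True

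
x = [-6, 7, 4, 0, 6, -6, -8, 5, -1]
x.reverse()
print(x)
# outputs [-1, 5, -8, -6, 6, 0, 4, 7, -6]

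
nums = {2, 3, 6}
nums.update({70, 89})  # {2, 3, 6, 70, 89}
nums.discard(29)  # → {2, 3, 6, 70, 89}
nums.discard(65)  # {2, 3, 6, 70, 89}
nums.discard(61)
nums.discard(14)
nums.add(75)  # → {2, 3, 6, 70, 75, 89}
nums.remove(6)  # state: {2, 3, 70, 75, 89}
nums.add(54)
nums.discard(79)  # {2, 3, 54, 70, 75, 89}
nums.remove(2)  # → {3, 54, 70, 75, 89}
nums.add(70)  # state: {3, 54, 70, 75, 89}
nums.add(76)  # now {3, 54, 70, 75, 76, 89}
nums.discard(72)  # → {3, 54, 70, 75, 76, 89}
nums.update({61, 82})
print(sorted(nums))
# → [3, 54, 61, 70, 75, 76, 82, 89]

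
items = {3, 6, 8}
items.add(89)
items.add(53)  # {3, 6, 8, 53, 89}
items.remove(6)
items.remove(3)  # {8, 53, 89}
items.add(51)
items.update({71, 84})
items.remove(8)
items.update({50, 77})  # {50, 51, 53, 71, 77, 84, 89}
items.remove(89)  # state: {50, 51, 53, 71, 77, 84}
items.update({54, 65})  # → {50, 51, 53, 54, 65, 71, 77, 84}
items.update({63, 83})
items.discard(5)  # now {50, 51, 53, 54, 63, 65, 71, 77, 83, 84}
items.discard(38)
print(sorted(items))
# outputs [50, 51, 53, 54, 63, 65, 71, 77, 83, 84]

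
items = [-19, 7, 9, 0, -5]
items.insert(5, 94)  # [-19, 7, 9, 0, -5, 94]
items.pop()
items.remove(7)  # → [-19, 9, 0, -5]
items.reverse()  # [-5, 0, 9, -19]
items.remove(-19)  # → [-5, 0, 9]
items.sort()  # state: [-5, 0, 9]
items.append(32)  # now [-5, 0, 9, 32]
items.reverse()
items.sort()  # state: [-5, 0, 9, 32]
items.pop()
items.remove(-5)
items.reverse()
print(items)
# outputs [9, 0]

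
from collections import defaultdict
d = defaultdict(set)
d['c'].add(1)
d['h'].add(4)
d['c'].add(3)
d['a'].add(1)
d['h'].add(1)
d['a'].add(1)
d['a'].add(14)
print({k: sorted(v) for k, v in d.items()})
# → {'c': [1, 3], 'h': [1, 4], 'a': [1, 14]}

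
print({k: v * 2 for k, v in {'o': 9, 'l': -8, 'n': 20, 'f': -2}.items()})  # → {'o': 18, 'l': -16, 'n': 40, 'f': -4}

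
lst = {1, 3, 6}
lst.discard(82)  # {1, 3, 6}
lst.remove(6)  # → {1, 3}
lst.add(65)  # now {1, 3, 65}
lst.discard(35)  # {1, 3, 65}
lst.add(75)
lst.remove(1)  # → {3, 65, 75}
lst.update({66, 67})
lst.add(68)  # {3, 65, 66, 67, 68, 75}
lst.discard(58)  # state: {3, 65, 66, 67, 68, 75}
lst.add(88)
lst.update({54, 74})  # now {3, 54, 65, 66, 67, 68, 74, 75, 88}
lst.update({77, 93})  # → {3, 54, 65, 66, 67, 68, 74, 75, 77, 88, 93}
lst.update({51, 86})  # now {3, 51, 54, 65, 66, 67, 68, 74, 75, 77, 86, 88, 93}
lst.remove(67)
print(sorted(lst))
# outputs [3, 51, 54, 65, 66, 68, 74, 75, 77, 86, 88, 93]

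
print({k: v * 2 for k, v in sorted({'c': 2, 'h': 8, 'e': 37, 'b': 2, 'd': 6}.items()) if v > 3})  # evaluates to {'d': 12, 'e': 74, 'h': 16}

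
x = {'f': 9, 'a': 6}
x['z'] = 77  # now {'f': 9, 'a': 6, 'z': 77}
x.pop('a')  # 6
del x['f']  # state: {'z': 77}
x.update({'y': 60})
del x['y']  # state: {'z': 77}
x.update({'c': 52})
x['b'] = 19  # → {'z': 77, 'c': 52, 'b': 19}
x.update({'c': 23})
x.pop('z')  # 77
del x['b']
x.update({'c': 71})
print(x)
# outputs {'c': 71}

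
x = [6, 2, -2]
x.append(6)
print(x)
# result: [6, 2, -2, 6]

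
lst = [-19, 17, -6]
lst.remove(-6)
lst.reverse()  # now [17, -19]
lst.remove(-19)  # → [17]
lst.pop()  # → 17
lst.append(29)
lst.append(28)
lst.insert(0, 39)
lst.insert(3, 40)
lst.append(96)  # [39, 29, 28, 40, 96]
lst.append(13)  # [39, 29, 28, 40, 96, 13]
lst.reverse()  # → [13, 96, 40, 28, 29, 39]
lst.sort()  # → [13, 28, 29, 39, 40, 96]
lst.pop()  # 96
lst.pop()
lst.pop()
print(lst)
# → [13, 28, 29]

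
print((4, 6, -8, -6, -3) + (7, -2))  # (4, 6, -8, -6, -3, 7, -2)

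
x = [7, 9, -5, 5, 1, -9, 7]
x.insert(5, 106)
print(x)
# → [7, 9, -5, 5, 1, 106, -9, 7]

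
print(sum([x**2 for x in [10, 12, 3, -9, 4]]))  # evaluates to 350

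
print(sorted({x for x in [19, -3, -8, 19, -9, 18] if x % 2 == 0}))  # [-8, 18]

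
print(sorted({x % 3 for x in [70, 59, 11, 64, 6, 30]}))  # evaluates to [0, 1, 2]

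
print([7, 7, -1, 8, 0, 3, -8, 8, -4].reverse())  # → None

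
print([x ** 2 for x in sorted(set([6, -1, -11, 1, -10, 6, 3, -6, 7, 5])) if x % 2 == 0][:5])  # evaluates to [100, 36, 36]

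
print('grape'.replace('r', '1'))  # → g1ape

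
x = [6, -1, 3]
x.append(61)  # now [6, -1, 3, 61]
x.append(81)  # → [6, -1, 3, 61, 81]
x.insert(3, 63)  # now [6, -1, 3, 63, 61, 81]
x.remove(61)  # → [6, -1, 3, 63, 81]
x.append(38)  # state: [6, -1, 3, 63, 81, 38]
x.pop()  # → 38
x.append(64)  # [6, -1, 3, 63, 81, 64]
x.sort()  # [-1, 3, 6, 63, 64, 81]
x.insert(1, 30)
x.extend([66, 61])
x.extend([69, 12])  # [-1, 30, 3, 6, 63, 64, 81, 66, 61, 69, 12]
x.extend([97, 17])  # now [-1, 30, 3, 6, 63, 64, 81, 66, 61, 69, 12, 97, 17]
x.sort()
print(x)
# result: [-1, 3, 6, 12, 17, 30, 61, 63, 64, 66, 69, 81, 97]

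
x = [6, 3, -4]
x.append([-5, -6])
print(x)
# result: [6, 3, -4, [-5, -6]]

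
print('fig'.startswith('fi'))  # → True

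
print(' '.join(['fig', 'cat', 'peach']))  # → fig cat peach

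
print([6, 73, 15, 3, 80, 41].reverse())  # None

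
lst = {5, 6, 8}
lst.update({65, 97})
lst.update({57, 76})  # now {5, 6, 8, 57, 65, 76, 97}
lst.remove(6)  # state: {5, 8, 57, 65, 76, 97}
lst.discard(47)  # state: {5, 8, 57, 65, 76, 97}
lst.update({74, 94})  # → {5, 8, 57, 65, 74, 76, 94, 97}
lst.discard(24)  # {5, 8, 57, 65, 74, 76, 94, 97}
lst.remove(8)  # {5, 57, 65, 74, 76, 94, 97}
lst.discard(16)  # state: {5, 57, 65, 74, 76, 94, 97}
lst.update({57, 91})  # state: {5, 57, 65, 74, 76, 91, 94, 97}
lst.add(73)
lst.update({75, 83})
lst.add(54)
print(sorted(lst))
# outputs [5, 54, 57, 65, 73, 74, 75, 76, 83, 91, 94, 97]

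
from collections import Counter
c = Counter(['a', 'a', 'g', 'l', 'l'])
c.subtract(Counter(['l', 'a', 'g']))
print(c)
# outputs Counter({'a': 1, 'l': 1, 'g': 0})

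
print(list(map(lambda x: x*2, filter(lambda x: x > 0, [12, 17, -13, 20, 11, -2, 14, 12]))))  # [24, 34, 40, 22, 28, 24]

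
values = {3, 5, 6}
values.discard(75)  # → {3, 5, 6}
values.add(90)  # {3, 5, 6, 90}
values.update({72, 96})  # {3, 5, 6, 72, 90, 96}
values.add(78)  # {3, 5, 6, 72, 78, 90, 96}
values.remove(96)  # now {3, 5, 6, 72, 78, 90}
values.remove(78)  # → {3, 5, 6, 72, 90}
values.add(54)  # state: {3, 5, 6, 54, 72, 90}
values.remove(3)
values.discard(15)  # {5, 6, 54, 72, 90}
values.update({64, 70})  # {5, 6, 54, 64, 70, 72, 90}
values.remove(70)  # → {5, 6, 54, 64, 72, 90}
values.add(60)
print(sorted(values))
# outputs [5, 6, 54, 60, 64, 72, 90]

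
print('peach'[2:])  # ach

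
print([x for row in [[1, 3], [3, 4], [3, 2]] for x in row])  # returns [1, 3, 3, 4, 3, 2]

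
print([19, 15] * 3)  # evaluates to [19, 15, 19, 15, 19, 15]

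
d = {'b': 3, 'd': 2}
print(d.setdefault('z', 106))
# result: 106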